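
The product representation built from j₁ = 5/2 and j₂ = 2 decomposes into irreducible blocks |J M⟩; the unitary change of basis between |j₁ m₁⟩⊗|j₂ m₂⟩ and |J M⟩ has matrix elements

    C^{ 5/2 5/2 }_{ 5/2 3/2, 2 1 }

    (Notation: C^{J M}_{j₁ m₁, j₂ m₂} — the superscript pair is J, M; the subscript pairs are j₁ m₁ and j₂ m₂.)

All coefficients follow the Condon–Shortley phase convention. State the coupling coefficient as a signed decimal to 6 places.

−√(3/7) ≈ -0.654654

triangle: 2!×3!×2!/8! = 24/40320
(j±m)!: 4!×1!×3!×1!×5!×0! = 17280
prefactor² = (2J+1)×Δ×N² = 432/7
  k=1: −1/(1!×1!×0!×2!×3!×0!) = -1/12
Σ = -1/12  ⇒  CG² = 432/7×(-1/12)² = 3/7
CG = −√(3/7) = -0.654654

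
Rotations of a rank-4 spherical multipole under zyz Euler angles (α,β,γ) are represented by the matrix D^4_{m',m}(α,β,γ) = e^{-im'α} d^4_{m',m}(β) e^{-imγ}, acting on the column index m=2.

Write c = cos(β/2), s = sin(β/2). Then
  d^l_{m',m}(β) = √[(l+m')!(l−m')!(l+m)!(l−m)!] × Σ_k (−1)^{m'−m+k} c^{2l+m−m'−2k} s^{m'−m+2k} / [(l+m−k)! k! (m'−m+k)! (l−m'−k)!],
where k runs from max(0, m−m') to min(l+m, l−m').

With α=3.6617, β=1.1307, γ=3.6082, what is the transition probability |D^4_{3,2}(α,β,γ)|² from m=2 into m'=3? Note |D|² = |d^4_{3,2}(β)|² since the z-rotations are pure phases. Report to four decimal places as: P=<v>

P=0.0162

First d^4_{3,2}(β=1.1307), then the phase factors e^{-i(3)α} and e^{-i(2)γ}:
c=cos(1.130700/2)=0.844401, s=sin(1.130700/2)=0.535711; N=√[5040·1·720·2]=2693.993318
k∈{0,1} keeps every argument non-negative
  k=0: (−1)^1·2693.9933/(720)·0.8444^7·0.5357^1 = -0.613531
  k=1: (−1)^2·2693.9933/(240)·0.8444^5·0.5357^3 = +0.740836
d^4_{3,2}(1.1307) = -0.613531 +0.740836 = +0.127305
|D^4_{3,2}|² = |d^4_{3,2}(β)|² = (+0.127305)² = 0.016206 (the z-rotation phases have unit modulus)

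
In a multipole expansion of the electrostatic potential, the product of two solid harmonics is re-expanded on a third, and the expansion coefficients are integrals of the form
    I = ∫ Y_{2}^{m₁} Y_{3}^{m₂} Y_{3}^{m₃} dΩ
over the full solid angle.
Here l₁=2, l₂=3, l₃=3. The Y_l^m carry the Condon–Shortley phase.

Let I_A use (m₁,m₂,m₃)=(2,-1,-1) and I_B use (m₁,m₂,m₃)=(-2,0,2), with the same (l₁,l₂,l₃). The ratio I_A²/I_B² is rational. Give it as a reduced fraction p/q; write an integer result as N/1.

l's match ⇒ only the (l;m) 3-j factors differ between A and B.
A: triangle coeff Δ(2,3,3) = 1/3780; Σ_t [0,0]: t=0:+1/16 = 1/16; (3j)²=2/35 [(2 3 3; 2 -1 -1)], sign=+1
B: triangle coeff Δ(2,3,3) = 1/3780; Σ_t [2,2]: t=2:+1/24 = 1/24; (3j)²=1/21 [(2 3 3; -2 0 2)], sign=-1
I_A²/I_B² = (2/35)/(1/21) = 6/5

6/5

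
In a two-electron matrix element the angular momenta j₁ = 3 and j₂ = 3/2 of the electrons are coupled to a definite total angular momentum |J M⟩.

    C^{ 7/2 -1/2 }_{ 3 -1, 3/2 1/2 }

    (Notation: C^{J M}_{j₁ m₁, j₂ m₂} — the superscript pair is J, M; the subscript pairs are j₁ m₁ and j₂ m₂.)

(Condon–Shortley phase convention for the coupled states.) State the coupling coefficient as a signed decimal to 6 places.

−√(2/7) = -0.534522

j₁+j₂−J=1  J+j₁−j₂=5  J−j₁+j₂=2  j₁+j₂+J+1=9
(j₁±m₁, j₂±m₂, J±M) = (2,4,2,1,3,4)
P² = 512/7
sum k=0..1:
  [0] +1/48 = 1/48
  [1] −1/12 = -1/12
S = -1/16
C² = P²·S² = 2/7 ; C = -0.534522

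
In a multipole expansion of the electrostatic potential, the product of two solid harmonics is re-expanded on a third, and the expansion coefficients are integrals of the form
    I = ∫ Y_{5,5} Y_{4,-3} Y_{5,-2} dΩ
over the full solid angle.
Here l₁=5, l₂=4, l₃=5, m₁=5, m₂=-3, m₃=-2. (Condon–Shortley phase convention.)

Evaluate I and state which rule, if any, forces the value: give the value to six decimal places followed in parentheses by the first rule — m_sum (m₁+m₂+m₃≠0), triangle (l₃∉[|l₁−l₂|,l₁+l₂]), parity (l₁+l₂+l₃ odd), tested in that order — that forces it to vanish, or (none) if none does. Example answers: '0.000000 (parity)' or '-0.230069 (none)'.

0.140629 (none)

Checks pass: Σm=0; 14 even; l₃=5∈[1,9].
(2·5+1)(2·4+1)(2·5+1) = 1089
Δ: 4! 6! 4! / 15! → 1/3153150
sum: t=0:+1/69120 t=1:−1/1728 t=2:+1/576 t=3:−1/1728 t=4:+1/69120 = 7/11520
3j²(5 4 5; 0 0 0) = Δ·Π!·Σ² = 2/143  (sign -1)
sum: t=0:+1/103680 = 1/103680
3j²(5 4 5; 5 -3 -2) = Δ·Π!·Σ² = 7/429  (sign -1)
combine: 4πI² = 1089·2/143·7/429 = 42/169
take √, sign +1: I = 0.14062948
No selection rule forces the value: the integral is nonzero (none).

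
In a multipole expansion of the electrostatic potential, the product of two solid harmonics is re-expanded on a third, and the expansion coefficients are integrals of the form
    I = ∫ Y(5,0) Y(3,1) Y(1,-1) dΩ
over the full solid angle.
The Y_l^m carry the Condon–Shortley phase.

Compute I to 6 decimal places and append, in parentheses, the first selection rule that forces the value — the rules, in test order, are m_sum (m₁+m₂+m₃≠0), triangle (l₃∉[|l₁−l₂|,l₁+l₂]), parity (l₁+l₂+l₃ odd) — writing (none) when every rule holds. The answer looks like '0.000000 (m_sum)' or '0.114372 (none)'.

|5−3|≤1≤5+3 violated ⇒ I = 0

0.000000 (triangle)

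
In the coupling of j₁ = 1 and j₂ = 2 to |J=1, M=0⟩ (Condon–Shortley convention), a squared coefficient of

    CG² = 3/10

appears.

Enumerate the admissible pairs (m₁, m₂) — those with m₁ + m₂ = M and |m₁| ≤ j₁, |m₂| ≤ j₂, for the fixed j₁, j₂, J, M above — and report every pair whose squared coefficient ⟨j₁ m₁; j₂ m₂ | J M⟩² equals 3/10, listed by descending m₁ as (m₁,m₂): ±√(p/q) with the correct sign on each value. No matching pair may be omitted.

(1,-1): +√(3/10); (-1,1): +√(3/10)

Admissible pairs with m₁+m₂ = M = 0: (-1,1), (0,0), (1,-1)
  (m₁,m₂)=(1,-1): CG² = 3/10, CG = +√(3/10)   ← matches the target
  (m₁,m₂)=(0,0): CG² = 2/5, CG = −√(2/5)
  (m₁,m₂)=(-1,1): CG² = 3/10, CG = +√(3/10)   ← matches the target
Pairs with CG² = 3/10: (1,-1): +√(3/10); (-1,1): +√(3/10)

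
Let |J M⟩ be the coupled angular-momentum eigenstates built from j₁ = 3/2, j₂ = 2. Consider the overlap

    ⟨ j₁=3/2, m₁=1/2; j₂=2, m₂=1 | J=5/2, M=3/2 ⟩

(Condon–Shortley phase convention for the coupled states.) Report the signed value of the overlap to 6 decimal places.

-0.169031  (= −√(1/35))

√[6·1!2!3!/7! · 2!1!3!1!4!1!] = √(144/35)
  +(−1)^0/∏(0,1,1,3,1,0)! = 1/6  (running 1/6)
  +(−1)^1/∏(1,0,0,2,2,1)! = -1/4  (running -1/12)
⟨..|..⟩ = √(144/35)·(-1/12) = -0.169031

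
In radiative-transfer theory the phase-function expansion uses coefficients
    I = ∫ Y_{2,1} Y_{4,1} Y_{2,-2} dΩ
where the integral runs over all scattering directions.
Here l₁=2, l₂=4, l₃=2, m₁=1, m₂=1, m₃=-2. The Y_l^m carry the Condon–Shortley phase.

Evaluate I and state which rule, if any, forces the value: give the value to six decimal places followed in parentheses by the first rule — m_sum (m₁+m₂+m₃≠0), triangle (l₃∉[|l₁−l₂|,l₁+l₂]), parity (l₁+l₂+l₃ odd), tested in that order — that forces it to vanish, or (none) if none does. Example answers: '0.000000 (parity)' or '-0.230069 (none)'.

-0.090112 (none)

Checks pass: Σm=0; 8 even; l₃=2∈[2,6].
(2·2+1)(2·4+1)(2·2+1) = 225
Δ: 4! 0! 4! / 9! → 1/630
sum: t=2:+1/16 = 1/16
3j²(2 4 2; 0 0 0) = Δ·Π!·Σ² = 2/35  (sign +1)
sum: t=1:−1/144 = -1/144
3j²(2 4 2; 1 1 -2) = Δ·Π!·Σ² = 1/126  (sign -1)
combine: 4πI² = 225·2/35·1/126 = 5/49
take √, sign -1: I = -0.09011188
No selection rule forces the value: the integral is nonzero (none).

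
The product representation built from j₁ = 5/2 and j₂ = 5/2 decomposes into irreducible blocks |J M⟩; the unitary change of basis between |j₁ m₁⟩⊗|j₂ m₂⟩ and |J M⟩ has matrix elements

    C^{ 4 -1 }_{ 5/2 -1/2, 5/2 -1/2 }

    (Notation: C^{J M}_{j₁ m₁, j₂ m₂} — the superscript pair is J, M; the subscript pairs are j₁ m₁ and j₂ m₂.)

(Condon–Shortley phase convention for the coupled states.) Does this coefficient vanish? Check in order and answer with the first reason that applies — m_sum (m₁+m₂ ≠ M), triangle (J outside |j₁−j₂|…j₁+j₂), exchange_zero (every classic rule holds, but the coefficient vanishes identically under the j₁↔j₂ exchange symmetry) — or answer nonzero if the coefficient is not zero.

exchange_zero

m-sum: m₁+m₂ = -1/2+(-1/2) = -1, M = -1  ✓
triangle: |j₁−j₂| = 0 ≤ J = 4 ≤ j₁+j₂ = 5  ✓
exchange: j₁=j₂ and m₁=m₂, and (−1)^(j₁+j₂−J) = (−1)^1 = −1 forces ⟨j₁m₁;j₂m₂|JM⟩ = −⟨j₂m₂;j₁m₁|JM⟩ = −⟨j₁m₁;j₂m₂|JM⟩ ⇒ the coefficient vanishes identically
Racah sum check: Σ_k collapses to 0 ⇒ CG = 0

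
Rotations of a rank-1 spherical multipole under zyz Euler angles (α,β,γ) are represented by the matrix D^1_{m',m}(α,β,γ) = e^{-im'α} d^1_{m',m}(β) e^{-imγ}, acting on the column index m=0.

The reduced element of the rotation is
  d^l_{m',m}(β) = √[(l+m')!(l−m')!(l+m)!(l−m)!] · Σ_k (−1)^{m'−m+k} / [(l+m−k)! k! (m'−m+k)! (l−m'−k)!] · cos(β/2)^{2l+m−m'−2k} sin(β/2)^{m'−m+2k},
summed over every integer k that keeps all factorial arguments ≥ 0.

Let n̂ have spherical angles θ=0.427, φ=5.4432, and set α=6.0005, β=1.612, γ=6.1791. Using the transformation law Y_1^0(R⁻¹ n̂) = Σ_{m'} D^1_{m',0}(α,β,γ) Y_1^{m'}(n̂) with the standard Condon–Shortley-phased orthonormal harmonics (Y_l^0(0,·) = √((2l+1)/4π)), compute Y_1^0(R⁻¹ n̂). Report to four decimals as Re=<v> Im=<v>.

Re=0.1533 Im=0.0000

Need the full column D^1_{m',0} for m'=−1..1 at α=6.0005, β=1.6120, γ=6.1791.
cos(β/2)=0.692390, sin(β/2)=0.721523
d^1_{-1,0}: single k=1 term ⇒ +0.706507;  D = +0.678465-0.197070i
d^1_{0,0}: k∈[0..1] ⇒ +0.479404 -0.520596 = -0.041192;  D = -0.041192+0.000000i
d^1_{1,0}: single k=0 term ⇒ -0.706507;  D = -0.678465-0.197070i
Y_1^{m'}(θ=0.427,φ=5.4432) and Σ D·Y over m':
  (+0.6785-0.1971i)·(+0.0955+0.1065i)  (-0.0412+0.0000i)·(+0.4447+0.0000i)  (-0.6785-0.1971i)·(-0.0955+0.1065i)
Y_1^0(R⁻¹ n̂) = +0.153267+0.000000i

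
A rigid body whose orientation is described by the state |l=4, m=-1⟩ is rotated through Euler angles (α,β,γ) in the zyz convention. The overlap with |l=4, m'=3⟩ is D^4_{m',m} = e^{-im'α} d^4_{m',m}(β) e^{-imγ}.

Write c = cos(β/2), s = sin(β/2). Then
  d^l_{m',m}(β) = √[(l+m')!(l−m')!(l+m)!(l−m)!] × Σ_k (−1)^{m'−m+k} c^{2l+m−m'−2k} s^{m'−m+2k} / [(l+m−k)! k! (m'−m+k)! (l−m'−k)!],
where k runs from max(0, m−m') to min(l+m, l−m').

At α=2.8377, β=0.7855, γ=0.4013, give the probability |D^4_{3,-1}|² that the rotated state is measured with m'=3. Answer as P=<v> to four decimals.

P=0.0344

D^4_{3,-1}(2.8377,0.7855,0.4013) = e^{-i·3·2.8377}·d^4_{3,-1}(0.7855)·e^{-i·-1·0.4013}. Compute d first:
With c≡cos(β/2)=0.923860 and s≡sin(β/2)=0.382730, N=[5040·1·6·120]^{1/2}=1904.940944
k∈{0,1} keeps every argument non-negative
  k=0: (−1)^4·1904.9409/(144)·0.9239^4·0.3827^4 = +0.206784
  k=1: (−1)^5·1904.9409/(240)·0.9239^2·0.3827^6 = -0.021293
d^4_{3,-1}(0.7855) = +0.206784 -0.021293 = +0.185490
|D^4_{3,-1}|² = |d^4_{3,-1}(β)|² = (+0.185490)² = 0.034407 (the z-rotation phases have unit modulus)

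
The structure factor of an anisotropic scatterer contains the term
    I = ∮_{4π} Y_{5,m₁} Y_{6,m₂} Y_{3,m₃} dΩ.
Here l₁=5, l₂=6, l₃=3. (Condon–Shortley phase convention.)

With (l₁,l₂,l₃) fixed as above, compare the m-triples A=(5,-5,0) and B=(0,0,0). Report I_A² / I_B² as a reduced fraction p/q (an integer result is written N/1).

Same 5,6,3: normalisation and zero-m 3j drop out of the ratio.
A: Δ: 8! 2! 4! / 15! → 1/675675; sum: t=0:+1/483840 = 1/483840; 3j²(5 6 3; 5 -5 0) = Δ·Π!·Σ² = 3/91  (sign -1)
B: Δ: 8! 2! 4! / 15! → 1/675675; sum: t=3:−1/8640 t=4:+1/2304 t=5:−1/8640 = 7/34560; 3j²(5 6 3; 0 0 0) = Δ·Π!·Σ² = 7/429  (sign -1)
I_A²/I_B² = (3/91)/(7/429) = 99/49

99/49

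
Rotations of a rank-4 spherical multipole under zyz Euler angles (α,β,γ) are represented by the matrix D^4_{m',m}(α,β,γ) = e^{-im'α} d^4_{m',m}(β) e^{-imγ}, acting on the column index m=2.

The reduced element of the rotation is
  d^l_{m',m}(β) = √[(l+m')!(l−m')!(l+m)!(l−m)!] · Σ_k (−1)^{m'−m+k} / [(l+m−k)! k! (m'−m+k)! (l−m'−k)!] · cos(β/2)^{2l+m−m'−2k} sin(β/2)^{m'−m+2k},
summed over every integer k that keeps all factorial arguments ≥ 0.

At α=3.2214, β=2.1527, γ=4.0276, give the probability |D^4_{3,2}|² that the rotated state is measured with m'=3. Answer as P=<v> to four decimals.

P=0.0277

Split into d^4_{3,2}(β=2.1527) × two z-phases.
c=cos(2.152700/2)=0.474544, s=sin(2.152700/2)=0.880232; N=√[5040·1·720·2]=2693.993318
Admissible k: 0..1 (factorial args all ≥0)
  k=0: (−1)^1·2693.9933/(720)·0.4745^7·0.8802^1 = -0.017848
  k=1: (−1)^2·2693.9933/(240)·0.4745^5·0.8802^3 = +0.184230
d^4_{3,2}(2.1527) = -0.017848 +0.184230 = +0.166382
|D^4_{3,2}|² = |d^4_{3,2}(β)|² = (+0.166382)² = 0.027683 (the z-rotation phases have unit modulus)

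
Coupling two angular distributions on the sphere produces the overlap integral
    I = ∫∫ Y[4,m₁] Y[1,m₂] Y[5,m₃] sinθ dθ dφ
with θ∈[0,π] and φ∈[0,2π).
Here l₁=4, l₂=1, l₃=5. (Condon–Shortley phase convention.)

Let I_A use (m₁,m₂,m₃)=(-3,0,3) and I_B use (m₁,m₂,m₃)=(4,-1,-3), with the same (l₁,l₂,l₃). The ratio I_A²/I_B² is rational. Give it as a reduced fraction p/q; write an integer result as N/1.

16/1

Same 4,1,5: normalisation and zero-m 3j drop out of the ratio.
A: Δ: 0! 8! 2! / 11! → 1/495; sum: t=0:+1/5040 = 1/5040; 3j²(4 1 5; -3 0 3) = Δ·Π!·Σ² = 16/495  (sign +1)
B: Δ: 0! 8! 2! / 11! → 1/495; sum: t=0:+1/80640 = 1/80640; 3j²(4 1 5; 4 -1 -3) = Δ·Π!·Σ² = 1/495  (sign +1)
I_A²/I_B² = (16/495)/(1/495) = 16/1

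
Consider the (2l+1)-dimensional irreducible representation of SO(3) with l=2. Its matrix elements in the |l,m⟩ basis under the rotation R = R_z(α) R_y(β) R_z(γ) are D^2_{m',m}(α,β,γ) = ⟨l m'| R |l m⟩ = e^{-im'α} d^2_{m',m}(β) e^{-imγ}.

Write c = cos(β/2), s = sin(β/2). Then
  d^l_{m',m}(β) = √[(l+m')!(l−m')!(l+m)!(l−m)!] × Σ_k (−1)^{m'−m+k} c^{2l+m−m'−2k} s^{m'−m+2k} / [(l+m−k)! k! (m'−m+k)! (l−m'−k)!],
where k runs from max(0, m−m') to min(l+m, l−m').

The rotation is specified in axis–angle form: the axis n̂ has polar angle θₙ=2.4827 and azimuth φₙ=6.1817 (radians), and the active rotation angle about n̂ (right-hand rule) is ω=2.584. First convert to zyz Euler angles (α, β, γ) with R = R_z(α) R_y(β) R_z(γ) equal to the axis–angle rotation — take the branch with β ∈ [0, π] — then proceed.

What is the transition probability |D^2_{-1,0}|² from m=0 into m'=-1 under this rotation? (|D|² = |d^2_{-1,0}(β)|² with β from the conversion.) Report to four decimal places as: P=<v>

Axis–angle → zyz. n̂ = (sinθₙcosφₙ, sinθₙsinφₙ, cosθₙ) = (+0.609092, -0.062027, -0.790671), ω = 2.5840.
R = I cosω + sinω [n̂]ₓ + (1−cosω) n̂n̂ᵀ gives
  R = [-0.162740, +0.348542, -0.923057; -0.488217, -0.841419, -0.231640; -0.857415, +0.412955, +0.307097]
β = atan2(√(R₁₃²+R₂₃²), R₃₃) = 1.258655; α = atan2(R₂₃, R₁₃) mod 2π = 3.387465; γ = atan2(R₃₂, −R₃₁) mod 2π = 0.448842
First d^2_{-1,0}(β=1.2587), then the phase factors e^{-i(-1)α} and e^{-i(0)γ}:
Half-angle: c=0.808423, s=0.588601. N=√(1·6·2·2)=4.898979
Admissible k: 1..2 (factorial args all ≥0)
  k=1: (−1)^0·4.8990/(2)·0.8084^3·0.5886^1 = +0.761752
  k=2: (−1)^1·4.8990/(2)·0.8084^1·0.5886^3 = -0.403811
d^2_{-1,0}(1.2587) = +0.761752 -0.403811 = +0.357941
|D^2_{-1,0}|² = |d^2_{-1,0}(β)|² = (+0.357941)² = 0.128121 (the z-rotation phases have unit modulus)

P=0.1281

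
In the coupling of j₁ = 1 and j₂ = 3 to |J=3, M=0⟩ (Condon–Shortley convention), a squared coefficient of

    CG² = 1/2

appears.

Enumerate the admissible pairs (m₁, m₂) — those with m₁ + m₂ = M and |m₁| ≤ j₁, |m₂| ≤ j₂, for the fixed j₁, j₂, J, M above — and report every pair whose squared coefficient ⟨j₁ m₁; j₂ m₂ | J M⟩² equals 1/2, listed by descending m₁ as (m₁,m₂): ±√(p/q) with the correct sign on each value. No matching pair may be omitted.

(1,-1): +√(1/2); (-1,1): −√(1/2)

Admissible pairs with m₁+m₂ = M = 0: (-1,1), (0,0), (1,-1)
  (m₁,m₂)=(1,-1): CG² = 1/2, CG = +√(1/2)   ← matches the target
  (m₁,m₂)=(0,0): CG² = 0/1, CG = 0
  (m₁,m₂)=(-1,1): CG² = 1/2, CG = −√(1/2)   ← matches the target
Pairs with CG² = 1/2: (1,-1): +√(1/2); (-1,1): −√(1/2)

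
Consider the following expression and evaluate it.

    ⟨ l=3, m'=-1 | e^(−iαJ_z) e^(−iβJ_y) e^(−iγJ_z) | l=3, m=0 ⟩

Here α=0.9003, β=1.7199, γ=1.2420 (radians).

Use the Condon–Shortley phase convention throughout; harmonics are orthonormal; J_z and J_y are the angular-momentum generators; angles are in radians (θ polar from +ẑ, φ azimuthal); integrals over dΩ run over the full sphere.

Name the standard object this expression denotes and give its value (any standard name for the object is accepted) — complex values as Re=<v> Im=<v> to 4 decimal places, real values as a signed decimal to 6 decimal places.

This is a Wigner D-matrix element — the rotation-matrix element ⟨l m'| R(α,β,γ) |l m⟩ in the angular-momentum basis.
First d^3_{-1,0}(β=1.7199), then the phase factors e^{-i(-1)α} and e^{-i(0)γ}:
Half-angle: c=0.652475, s=0.757810. N=√(2·24·6·6)=41.569219
k: max(0,(0)−(-1))=1 … min(3+(0),3−(-1))=3
  k=1: (−1)^0·41.5692/(12)·0.6525^5·0.7578^1 = +0.310436
  k=2: (−1)^1·41.5692/(4)·0.6525^3·0.7578^3 = -1.256276
  k=3: (−1)^2·41.5692/(12)·0.6525^1·0.7578^5 = +0.564880
d^3_{-1,0}(1.7199) = +0.310436 -1.256276 +0.564880 = -0.380961
Attach z-rotation phases: D = e^{-i(-1)(0.9003)}·(-0.380961)·e^{-i(0)(1.2420)} = -0.236719-0.298488i

Wigner D-matrix element, Re=-0.2367 Im=-0.2985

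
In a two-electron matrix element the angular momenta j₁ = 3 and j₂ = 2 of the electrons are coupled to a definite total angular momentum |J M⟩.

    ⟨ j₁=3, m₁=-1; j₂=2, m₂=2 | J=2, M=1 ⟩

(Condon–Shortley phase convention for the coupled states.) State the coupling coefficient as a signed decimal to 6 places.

−√(3/14) ≈ -0.462910

√[5·3!3!1!/8! · 2!4!4!0!3!1!] = √(216/7)
  +(−1)^3/∏(3,0,1,1,2,0)! = -1/12  (running -1/12)
⟨..|..⟩ = √(216/7)·(-1/12) = -0.462910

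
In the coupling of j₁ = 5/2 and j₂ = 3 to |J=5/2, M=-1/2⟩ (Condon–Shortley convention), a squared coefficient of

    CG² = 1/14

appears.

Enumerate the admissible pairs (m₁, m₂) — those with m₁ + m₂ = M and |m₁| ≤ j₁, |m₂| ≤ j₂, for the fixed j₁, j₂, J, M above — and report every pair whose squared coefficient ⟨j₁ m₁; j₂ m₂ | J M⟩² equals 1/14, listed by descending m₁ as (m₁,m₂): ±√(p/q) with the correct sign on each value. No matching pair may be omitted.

(3/2,-2): +√(1/14)

Admissible pairs with m₁+m₂ = M = -1/2: (-5/2,2), (-3/2,1), (-1/2,0), (1/2,-1), (3/2,-2), (5/2,-3)
  (m₁,m₂)=(5/2,-3): CG² = 5/21, CG = +√(5/21)
  (m₁,m₂)=(3/2,-2): CG² = 1/14, CG = +√(1/14)   ← matches the target
  (m₁,m₂)=(1/2,-1): CG² = 8/35, CG = −√(8/35)
  (m₁,m₂)=(-1/2,0): CG² = 8/105, CG = +√(8/105)
  (m₁,m₂)=(-3/2,1): CG² = 1/35, CG = +√(1/35)
  (m₁,m₂)=(-5/2,2): CG² = 5/14, CG = −√(5/14)
Pairs with CG² = 1/14: (3/2,-2): +√(1/14)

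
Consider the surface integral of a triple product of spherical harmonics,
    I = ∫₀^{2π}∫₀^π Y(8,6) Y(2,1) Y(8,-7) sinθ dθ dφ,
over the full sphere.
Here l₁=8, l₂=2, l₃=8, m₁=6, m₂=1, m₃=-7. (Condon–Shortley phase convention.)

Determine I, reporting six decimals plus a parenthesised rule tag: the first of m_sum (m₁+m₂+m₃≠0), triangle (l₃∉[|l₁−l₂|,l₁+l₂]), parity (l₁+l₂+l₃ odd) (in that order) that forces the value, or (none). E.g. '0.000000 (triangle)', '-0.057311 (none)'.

-0.193012 (none)

m-sum 0 ✓  L=18 even ✓  6≤8≤10 ✓
Π(2lᵢ+1) = 17×5×17 = 1445
triangle coeff Δ(8,2,8) = 1/348840
Σ_t [0,2]: t=0:+1/116121600 t=1:−1/25401600 t=2:+1/116121600 = -1/45158400
(3j)²=24/1615 [(8 2 8; 0 0 0)], sign=-1
Σ_t [1,2]: t=1:−1/12454041600 t=2:+1/174356582400 = -1/13412044800
(3j)²=169/7752 [(8 2 8; 6 1 -7)], sign=+1
⇒ 4πI² = 169/361
I = (-1)√(169/361/(4π)) = -0.19301223
No selection rule forces the value: the integral is nonzero (none).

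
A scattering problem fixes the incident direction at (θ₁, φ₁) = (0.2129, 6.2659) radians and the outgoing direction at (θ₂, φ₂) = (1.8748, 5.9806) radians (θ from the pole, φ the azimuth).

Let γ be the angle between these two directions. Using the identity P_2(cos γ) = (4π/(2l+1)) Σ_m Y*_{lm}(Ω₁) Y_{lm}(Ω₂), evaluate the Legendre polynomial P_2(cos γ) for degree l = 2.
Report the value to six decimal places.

Term-by-term m-sum for l=2 (normalisation 4π/5 = 2.513274):
  m=-2: Y*=0.01724 - 0.00060j  Y=0.28921 + 0.20006j  product 0.00510 + 0.00328j
  m=-1: Y*=0.15953 - 0.00276j  Y=-0.21063 - 0.06575j  product -0.03378 - 0.00991j
  m=+0: Y*=0.58854 + 0.00000j  Y=-0.23061 + 0.00000j  product -0.13572 + 0.00000j
  m=+1: Y*=-0.15953 - 0.00276j  Y=0.21063 - 0.06575j  product -0.03378 + 0.00991j
  m=+2: Y*=0.01724 + 0.00060j  Y=0.28921 - 0.20006j  product 0.00510 - 0.00328j
Σ over m = -0.19308 + 0.00000j; ×(4π/5) → -0.48526 + 0.00000j. Real part: -0.485261

-0.485261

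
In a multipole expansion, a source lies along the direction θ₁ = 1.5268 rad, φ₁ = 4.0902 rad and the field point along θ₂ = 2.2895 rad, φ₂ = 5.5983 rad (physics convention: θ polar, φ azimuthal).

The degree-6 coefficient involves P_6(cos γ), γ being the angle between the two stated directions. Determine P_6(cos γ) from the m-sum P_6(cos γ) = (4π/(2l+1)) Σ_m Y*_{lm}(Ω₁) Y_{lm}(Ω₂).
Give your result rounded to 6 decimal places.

-0.310339

Addition theorem: P_6(cos γ) = (4π/13) Σ_m Y*_{lm}(Ω₁) Y_{lm}(Ω₂), m = −6…6:
  m=-6: Y*=0.39868 - 0.26783j  Y=-0.04981 - 0.07233j  product -0.03923 - 0.01550j
  m=-5: Y*=-0.00224 + 0.07321j  Y=0.25556 + 0.07427j  product -0.00601 + 0.01854j
  m=-4: Y*=0.27631 + 0.21129j  Y=-0.39708 + 0.16884j  product -0.14539 - 0.03725j
  m=-3: Y*=-0.08140 + 0.02480j  Y=0.15045 - 0.28628j  product -0.00515 + 0.02703j
  m=-2: Y*=-0.10062 + 0.29722j  Y=-0.02216 - 0.10875j  product 0.03455 + 0.00436j
  m=-1: Y*=-0.05214 - 0.07270j  Y=0.28518 + 0.23293j  product 0.00206 - 0.03288j
  m=+0: Y*=-0.30501 + 0.00000j  Y=0.00891 + 0.00000j  product -0.00272 + 0.00000j
  m=+1: Y*=0.05214 - 0.07270j  Y=-0.28518 + 0.23293j  product 0.00206 + 0.03288j
  m=+2: Y*=-0.10062 - 0.29722j  Y=-0.02216 + 0.10875j  product 0.03455 - 0.00436j
  m=+3: Y*=0.08140 + 0.02480j  Y=-0.15045 - 0.28628j  product -0.00515 - 0.02703j
  m=+4: Y*=0.27631 - 0.21129j  Y=-0.39708 - 0.16884j  product -0.14539 + 0.03725j
  m=+5: Y*=0.00224 + 0.07321j  Y=-0.25556 + 0.07427j  product -0.00601 - 0.01854j
  m=+6: Y*=0.39868 + 0.26783j  Y=-0.04981 + 0.07233j  product -0.03923 + 0.01550j
Σ over m = -0.32105 - 0.00000j; ×(4π/13) → -0.31034 - 0.00000j. Real part: -0.310339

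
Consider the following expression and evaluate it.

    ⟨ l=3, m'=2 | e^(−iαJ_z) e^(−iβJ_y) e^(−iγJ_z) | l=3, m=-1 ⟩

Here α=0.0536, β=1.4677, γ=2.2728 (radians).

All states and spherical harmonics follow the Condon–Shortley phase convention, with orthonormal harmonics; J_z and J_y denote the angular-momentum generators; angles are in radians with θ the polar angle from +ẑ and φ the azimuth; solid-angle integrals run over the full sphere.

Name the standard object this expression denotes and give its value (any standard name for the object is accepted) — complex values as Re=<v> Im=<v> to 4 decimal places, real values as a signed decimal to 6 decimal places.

This is a Wigner D-matrix element — the rotation-matrix element ⟨l m'| R(α,β,γ) |l m⟩ in the angular-momentum basis.
D^3_{2,-1}(0.0536,1.4677,2.2728) = e^{-i·2·0.0536}·d^3_{2,-1}(1.4677)·e^{-i·-1·2.2728}. Compute d first:
Half-angle: c=0.742601, s=0.669734. N=√(120·1·2·24)=75.894664
The bounds max(0,m−m')=0 and min(l+m,l−m')=1 give 2 terms
  k=0: (−1)^3·75.8947/(12)·0.7426^3·0.6697^3 = -0.778043
  k=1: (−1)^4·75.8947/(24)·0.7426^1·0.6697^5 = +0.316422
d^3_{2,-1}(1.4677) = -0.778043 +0.316422 = -0.461621
D = (+0.994260-0.106995i)·(-0.461621)·(-0.645749+0.763550i) = +0.258668-0.382342i

Wigner D-matrix element, Re=0.2587 Im=-0.3823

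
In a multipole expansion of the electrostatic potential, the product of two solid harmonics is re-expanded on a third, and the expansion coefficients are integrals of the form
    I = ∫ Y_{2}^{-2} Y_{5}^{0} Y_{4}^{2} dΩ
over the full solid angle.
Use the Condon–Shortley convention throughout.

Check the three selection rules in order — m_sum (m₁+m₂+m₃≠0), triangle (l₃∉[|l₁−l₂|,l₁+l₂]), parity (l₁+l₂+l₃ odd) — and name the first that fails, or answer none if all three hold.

m₁+m₂+m₃ = -2 + 0 + 2 = 0  ✓
triangle: |2−5|=3 ≤ l₃=4 ≤ 2+5=7  ✓
parity: l₁+l₂+l₃ = 11 is odd  ✗

parity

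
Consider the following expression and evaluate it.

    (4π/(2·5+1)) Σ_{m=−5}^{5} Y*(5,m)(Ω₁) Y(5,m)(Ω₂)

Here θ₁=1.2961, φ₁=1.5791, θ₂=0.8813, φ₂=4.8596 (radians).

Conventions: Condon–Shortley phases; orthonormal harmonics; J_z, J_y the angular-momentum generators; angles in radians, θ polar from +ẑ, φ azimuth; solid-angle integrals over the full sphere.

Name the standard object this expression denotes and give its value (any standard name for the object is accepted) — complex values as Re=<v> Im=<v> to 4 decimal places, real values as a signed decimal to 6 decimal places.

Legendre polynomial (addition theorem), +0.060219

This sum is the spherical-harmonic addition theorem: it equals the Legendre polynomial P_l(cos γ) of the angle γ between the two directions.
Summing Y*_{l m}(θ₁,φ₁)·Y_{l m}(θ₂,φ₂) over m ∈ [−5, 5]; prefactor 4π/(2·5+1) = 1.142397:
  m=-5: (-0.015914, 0.383079) × (0.085206, 0.094059) = (-0.037388, 0.031144)  (running Σ = (-0.037388, 0.031144))
  m=-4: (0.341504, 0.011347) × (0.275169, -0.183781) = (0.096057, -0.059639)  (running Σ = (0.058669, -0.028496))
  m=-3: (-0.002595, 0.104166) × (-0.179447, -0.379560) = (0.040003, -0.017707)  (running Σ = (0.098672, -0.046203))
  m=-2: (0.331834, 0.005511) × (-0.131474, 0.039868) = (-0.043847, 0.012505)  (running Σ = (0.054825, -0.033698))
  m=-1: (-0.000214, 0.025766) × (-0.044454, -0.299793) = (0.007734, -0.001081)  (running Σ = (0.062559, -0.034779))
  m=0: (0.323278, -0.000000) × (-0.223970, 0.000000) = (-0.072405, 0.000000)  (running Σ = (-0.009846, -0.034779))
  m=1: (0.000214, 0.025766) × (0.044454, -0.299793) = (0.007734, 0.001081)  (running Σ = (-0.002112, -0.033698))
  m=2: (0.331834, -0.005511) × (-0.131474, -0.039868) = (-0.043847, -0.012505)  (running Σ = (-0.045959, -0.046203))
  m=3: (0.002595, 0.104166) × (0.179447, -0.379560) = (0.040003, 0.017707)  (running Σ = (-0.005956, -0.028496))
  m=4: (0.341504, -0.011347) × (0.275169, 0.183781) = (0.096057, 0.059639)  (running Σ = (0.090101, 0.031144))
  m=5: (0.015914, 0.383079) × (-0.085206, 0.094059) = (-0.037388, -0.031144)  (running Σ = (0.052713, 0.000000))
Total Σ_m = (0.052713, 0.000000). Multiply by 1.142397: (0.060219, 0.000000). P_5(cos γ) = 0.060219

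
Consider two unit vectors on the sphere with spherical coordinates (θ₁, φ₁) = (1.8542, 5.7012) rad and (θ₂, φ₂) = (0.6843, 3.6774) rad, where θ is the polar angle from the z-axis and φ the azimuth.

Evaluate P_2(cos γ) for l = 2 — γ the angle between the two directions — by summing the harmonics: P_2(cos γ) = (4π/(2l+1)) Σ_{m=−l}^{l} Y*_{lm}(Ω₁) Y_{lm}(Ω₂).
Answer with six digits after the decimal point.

-0.151083

Term-by-term m-sum for l=2 (normalisation 4π/5 = 2.513274):
  m=-2: (+0.140896-0.327009i) × (+0.073889-0.135516i) = -0.033904-0.043256i  (running Σ = -0.033904-0.043256i)
  m=-1: (-0.173262+0.114008i) × (-0.325374+0.193189i) = +0.034350-0.070568i  (running Σ = +0.000445-0.113824i)
  m=0: (-0.241410-0.000000i) × (+0.252702+0.000000i) = -0.061005-0.000000i  (running Σ = -0.060559-0.113824i)
  m=1: (+0.173262+0.114008i) × (+0.325374+0.193189i) = +0.034350+0.070568i  (running Σ = -0.026210-0.043256i)
  m=2: (+0.140896+0.327009i) × (+0.073889+0.135516i) = -0.033904+0.043256i  (running Σ = -0.060114+0.000000i)
Σ over m = -0.060114+0.000000i; ×(4π/5) → -0.151083+0.000000i. Real part: -0.151083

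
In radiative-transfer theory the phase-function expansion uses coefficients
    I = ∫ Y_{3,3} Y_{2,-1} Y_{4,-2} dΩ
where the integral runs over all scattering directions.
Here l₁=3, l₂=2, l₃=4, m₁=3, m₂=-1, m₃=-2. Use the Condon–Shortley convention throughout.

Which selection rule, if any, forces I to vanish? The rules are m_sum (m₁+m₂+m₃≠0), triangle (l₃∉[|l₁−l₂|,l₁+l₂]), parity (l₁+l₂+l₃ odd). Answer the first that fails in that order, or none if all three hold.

Σmᵢ = 0  ✓
l₃∈[|l₁−l₂|,l₁+l₂]=[1,5], have l₃=4  ✓
Σlᵢ = 9 ⇒ odd  ✗

parity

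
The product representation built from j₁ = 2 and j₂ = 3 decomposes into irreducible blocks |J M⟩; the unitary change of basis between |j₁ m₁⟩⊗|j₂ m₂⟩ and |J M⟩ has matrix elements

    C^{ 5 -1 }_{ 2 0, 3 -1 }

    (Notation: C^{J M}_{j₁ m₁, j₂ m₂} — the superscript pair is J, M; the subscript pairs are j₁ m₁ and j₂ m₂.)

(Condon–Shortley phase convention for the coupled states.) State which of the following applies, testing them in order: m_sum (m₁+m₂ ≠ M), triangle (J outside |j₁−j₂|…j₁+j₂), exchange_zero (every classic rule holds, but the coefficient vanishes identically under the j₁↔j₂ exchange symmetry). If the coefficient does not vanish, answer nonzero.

nonzero

m-sum: m₁+m₂ = 0+(-1) = -1, M = -1  ✓
triangle: |j₁−j₂| = 1 ≤ J = 5 ≤ j₁+j₂ = 5  ✓
exchange: j₁≠j₂ or m₁≠m₂ — the exchange symmetry imposes no constraint here
value check: CG = +√(3/7) = +0.654654 ≠ 0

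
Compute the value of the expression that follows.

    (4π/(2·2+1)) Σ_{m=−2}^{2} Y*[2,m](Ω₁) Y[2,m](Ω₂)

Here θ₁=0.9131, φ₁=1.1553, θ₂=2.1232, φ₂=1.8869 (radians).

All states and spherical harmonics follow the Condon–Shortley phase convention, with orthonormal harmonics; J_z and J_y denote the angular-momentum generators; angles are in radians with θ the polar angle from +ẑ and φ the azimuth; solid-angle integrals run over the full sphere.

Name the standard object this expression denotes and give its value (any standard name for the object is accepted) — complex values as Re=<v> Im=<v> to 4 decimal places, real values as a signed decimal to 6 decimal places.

This sum is the spherical-harmonic addition theorem: it equals the Legendre polynomial P_l(cos γ) of the angle γ between the two directions.
Expand P_2 via completeness: Σ_{m} conj(Y_{2,m}) at Ω₁ times Y_{2,m} at Ω₂ —
  m=-2: (-0.16310 + 0.17869j) × (-0.22581 + 0.16541j) = 0.00727 - 0.06733j  (running Σ = 0.00727 - 0.06733j)
  m=-1: (0.15086 + 0.34194j) × (0.10728 + 0.32799j) = -0.09597 + 0.08616j  (running Σ = -0.08870 + 0.01883j)
  m=0: (0.03818 + 0.00000j) × (-0.05487 + 0.00000j) = -0.00209 + 0.00000j  (running Σ = -0.09079 + 0.01883j)
  m=1: (-0.15086 + 0.34194j) × (-0.10728 + 0.32799j) = -0.09597 - 0.08616j  (running Σ = -0.18676 - 0.06733j)
  m=2: (-0.16310 - 0.17869j) × (-0.22581 - 0.16541j) = 0.00727 + 0.06733j  (running Σ = -0.17949 + 0.00000j)
Σ over m = -0.17949 + 0.00000j; ×(4π/5) → -0.45111 + 0.00000j. Real part: -0.451112

Legendre polynomial (addition theorem), -0.451112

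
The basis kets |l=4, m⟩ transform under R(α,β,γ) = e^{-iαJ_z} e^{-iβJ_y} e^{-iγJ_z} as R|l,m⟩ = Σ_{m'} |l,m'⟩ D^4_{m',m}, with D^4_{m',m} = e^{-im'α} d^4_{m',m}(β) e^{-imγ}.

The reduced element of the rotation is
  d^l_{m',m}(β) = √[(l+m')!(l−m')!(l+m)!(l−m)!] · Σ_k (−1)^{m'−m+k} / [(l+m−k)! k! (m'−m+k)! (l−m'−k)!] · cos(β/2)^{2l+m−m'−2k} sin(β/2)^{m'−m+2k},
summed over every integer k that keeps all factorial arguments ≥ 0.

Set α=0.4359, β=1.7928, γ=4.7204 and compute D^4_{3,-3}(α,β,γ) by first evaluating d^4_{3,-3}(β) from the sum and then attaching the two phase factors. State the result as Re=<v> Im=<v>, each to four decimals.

First d^4_{3,-3}(β=1.7928), then the phase factors e^{-i(3)α} and e^{-i(-3)γ}:
With c≡cos(β/2)=0.624426 and s≡sin(β/2)=0.781084, N=[5040·1·1·5040]^{1/2}=5040.000000
The bounds max(0,m−m')=0 and min(l+m,l−m')=1 give 2 terms
  k=0: (−1)^6·5040.0000/(720)·0.6244^2·0.7811^6 = +0.619793
  k=1: (−1)^7·5040.0000/(5040)·0.6244^0·0.7811^8 = -0.138542
d^4_{3,-3}(1.7928) = +0.619793 -0.138542 = +0.481250
D = (+0.260072-0.965589i)·(+0.481250)·(-0.024031+0.999711i) = +0.461548+0.136290i

Re=0.4615 Im=0.1363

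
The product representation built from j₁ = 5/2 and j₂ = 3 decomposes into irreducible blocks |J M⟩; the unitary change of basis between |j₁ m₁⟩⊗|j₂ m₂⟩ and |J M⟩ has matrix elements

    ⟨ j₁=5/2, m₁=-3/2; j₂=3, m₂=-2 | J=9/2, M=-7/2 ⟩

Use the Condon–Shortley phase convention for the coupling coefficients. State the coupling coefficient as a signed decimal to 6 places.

+√(1/99) = +0.100504

j₁+j₂−J=1  J+j₁−j₂=4  J−j₁+j₂=5  j₁+j₂+J+1=11
(j₁±m₁, j₂±m₂, J±M) = (1,4,1,5,1,8)
P² = 921600/11
sum k=0..1:
  [0] +1/576 = 1/576
  [1] −1/720 = -1/720
S = 1/2880
C² = P²·S² = 1/99 ; C = +0.100504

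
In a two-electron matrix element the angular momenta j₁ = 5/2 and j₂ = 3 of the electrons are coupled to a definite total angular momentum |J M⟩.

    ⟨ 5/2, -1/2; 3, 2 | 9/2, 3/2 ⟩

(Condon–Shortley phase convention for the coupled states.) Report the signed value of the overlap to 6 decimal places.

−√(169/462) = -0.604815

triangle: 1!×4!×5!/11! = 2880/39916800
(j±m)!: 2!×3!×5!×1!×6!×3! = 6220800
prefactor² = (2J+1)×Δ×N² = 345600/77
  k=0: +1/(0!×1!×3!×5!×1!×0!) = 1/720
  k=1: −1/(1!×0!×2!×4!×2!×1!) = -1/96
Σ = -13/1440  ⇒  CG² = 345600/77×(-13/1440)² = 169/462
CG = −√(169/462) = -0.604815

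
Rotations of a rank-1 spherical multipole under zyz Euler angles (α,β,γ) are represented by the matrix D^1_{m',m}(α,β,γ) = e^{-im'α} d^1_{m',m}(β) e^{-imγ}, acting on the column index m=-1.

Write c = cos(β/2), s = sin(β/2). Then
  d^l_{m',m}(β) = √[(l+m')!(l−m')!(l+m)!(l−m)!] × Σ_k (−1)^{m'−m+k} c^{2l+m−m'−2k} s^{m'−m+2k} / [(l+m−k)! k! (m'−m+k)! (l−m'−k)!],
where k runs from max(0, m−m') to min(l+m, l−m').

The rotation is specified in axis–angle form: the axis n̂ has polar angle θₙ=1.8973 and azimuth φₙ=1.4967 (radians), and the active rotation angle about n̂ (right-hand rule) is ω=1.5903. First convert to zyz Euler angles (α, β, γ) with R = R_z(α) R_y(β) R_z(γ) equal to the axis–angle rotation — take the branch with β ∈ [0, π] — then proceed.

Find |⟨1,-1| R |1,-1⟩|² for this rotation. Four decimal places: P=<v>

P=0.2945

Axis–angle → zyz. n̂ = (sinθₙcosφₙ, sinθₙsinφₙ, cosθₙ) = (+0.070118, +0.944571, -0.320733), ω = 1.5903.
R = I cosω + sinω [n̂]ₓ + (1−cosω) n̂n̂ᵀ gives
  R = [-0.014490, +0.388195, +0.921463; -0.253150, +0.890112, -0.378968; -0.967319, -0.238759, +0.085374]
β = atan2(√(R₁₃²+R₂₃²), R₃₃) = 1.485319; α = atan2(R₂₃, R₁₃) mod 2π = 5.893003; γ = atan2(R₃₂, −R₃₁) mod 2π = 6.041196
Split into d^1_{-1,-1}(β=1.4853) × two z-phases.
With c≡cos(β/2)=0.736673 and s≡sin(β/2)=0.676249, N=[1·2·1·2]^{1/2}=2.000000
k∈{0} keeps every argument non-negative
  k=0: (−1)^0·2.0000/(2)·0.7367^2·0.6762^0 = +0.542687
d^1_{-1,-1}(1.4853) = +0.542687
|D^1_{-1,-1}|² = |d^1_{-1,-1}(β)|² = (+0.542687)² = 0.294509 (the z-rotation phases have unit modulus)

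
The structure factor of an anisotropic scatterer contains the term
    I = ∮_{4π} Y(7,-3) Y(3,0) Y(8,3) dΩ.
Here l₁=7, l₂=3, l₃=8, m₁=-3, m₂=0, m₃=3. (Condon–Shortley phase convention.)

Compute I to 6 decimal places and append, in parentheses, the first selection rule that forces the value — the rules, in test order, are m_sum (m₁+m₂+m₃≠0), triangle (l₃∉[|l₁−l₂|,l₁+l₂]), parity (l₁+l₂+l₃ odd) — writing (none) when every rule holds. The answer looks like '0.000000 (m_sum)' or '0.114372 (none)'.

m-sum 0 ✓  L=18 even ✓  4≤8≤10 ✓
Π(2lᵢ+1) = 15×7×17 = 1785
triangle coeff Δ(7,3,8) = 1/5290740
Σ_t [0,2]: t=0:+1/7257600 t=1:−1/2073600 t=2:+1/7257600 = -1/4838400
(3j)²=252/20995 [(7 3 8; 0 0 0)], sign=-1
Σ_t [0,2]: t=0:+1/87091200 t=1:−1/8709120 t=2:+1/11612160 = -1/58060800
(3j)²=99/117572 [(7 3 8; -3 0 3)], sign=+1
⇒ 4πI² = 18711/1037153
I = (-1)√(18711/1037153/(4π)) = -0.03788979
No selection rule forces the value: the integral is nonzero (none).

-0.037890 (none)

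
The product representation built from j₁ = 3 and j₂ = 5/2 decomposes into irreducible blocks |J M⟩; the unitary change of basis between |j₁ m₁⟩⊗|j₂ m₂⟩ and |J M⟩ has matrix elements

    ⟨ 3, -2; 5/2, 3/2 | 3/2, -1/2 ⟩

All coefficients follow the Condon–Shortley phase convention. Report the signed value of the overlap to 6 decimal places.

triangle: 4!×2!×1!/8! = 48/40320
(j±m)!: 1!×5!×4!×1!×1!×2! = 5760
prefactor² = (2J+1)×Δ×N² = 192/7
  k=3: −1/(3!×1!×2!×1!×0!×0!) = -1/12
  k=4: +1/(4!×0!×1!×0!×1!×1!) = 1/24
Σ = -1/24  ⇒  CG² = 192/7×(-1/24)² = 1/21
CG = −√(1/21) = -0.218218

-0.218218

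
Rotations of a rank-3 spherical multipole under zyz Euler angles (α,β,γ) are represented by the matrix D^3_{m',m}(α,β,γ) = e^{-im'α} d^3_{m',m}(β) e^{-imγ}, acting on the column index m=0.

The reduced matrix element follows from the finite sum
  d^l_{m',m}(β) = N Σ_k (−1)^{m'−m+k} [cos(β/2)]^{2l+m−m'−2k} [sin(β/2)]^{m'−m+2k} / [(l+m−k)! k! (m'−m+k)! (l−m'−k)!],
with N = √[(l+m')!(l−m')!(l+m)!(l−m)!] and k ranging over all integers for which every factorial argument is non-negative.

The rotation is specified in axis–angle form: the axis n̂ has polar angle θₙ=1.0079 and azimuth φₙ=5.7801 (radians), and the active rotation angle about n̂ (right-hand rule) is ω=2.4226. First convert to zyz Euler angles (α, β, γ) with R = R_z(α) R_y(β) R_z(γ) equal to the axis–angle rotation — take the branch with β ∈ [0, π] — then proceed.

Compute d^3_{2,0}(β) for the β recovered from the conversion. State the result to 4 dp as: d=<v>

d=-0.3247

Axis–angle → zyz. n̂ = (sinθₙcosφₙ, sinθₙsinφₙ, cosθₙ) = (+0.740929, -0.407744, +0.533638), ω = 2.4226.
R = I cosω + sinω [n̂]ₓ + (1−cosω) n̂n̂ᵀ gives
  R = [+0.209593, -0.880906, +0.424353; -0.177969, -0.461112, -0.869312; +0.961456, +0.106679, -0.253420]
β = atan2(√(R₁₃²+R₂₃²), R₃₃) = 1.827010; α = atan2(R₂₃, R₁₃) mod 2π = 5.166511; γ = atan2(R₃₂, −R₃₁) mod 2π = 3.031089
d^3_{2,0}(β=1.8270) via the finite sum:
c=cos(1.827010/2)=0.610975, s=sin(1.827010/2)=0.791650; N=√[120·1·6·6]=65.726707
Admissible k: 0..1 (factorial args all ≥0)
  k=0: (−1)^2·65.7267/(12)·0.6110^4·0.7917^2 = +0.478322
  k=1: (−1)^3·65.7267/(12)·0.6110^2·0.7917^4 = -0.803046
d^3_{2,0}(1.8270) = +0.478322 -0.803046 = -0.324724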